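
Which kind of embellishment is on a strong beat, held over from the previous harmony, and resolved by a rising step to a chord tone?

Retardation.

Approach: by preparation — the pitch is first a chord tone, then held (tied or repeated) while the harmony changes under it. Departure: up by step. Metric position: strong.
A prepared dissonance that resolves upward by step — a retardation. (The same figure resolving downward would be a suspension.)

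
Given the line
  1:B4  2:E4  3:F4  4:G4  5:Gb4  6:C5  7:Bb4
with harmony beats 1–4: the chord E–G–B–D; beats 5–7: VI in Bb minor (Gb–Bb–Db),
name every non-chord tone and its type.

F4 (beat 3) — passing tone; C5 (beat 6) — appoggiatura.

The harmony at that moment is E minor seventh chord (E, G, B, D); F4 is not a chord tone.
It is approached by step up from E4 and left by step up to G4.
Step in, step out in the same direction — a passing tone.
The harmony at that moment is Gb major triad (Gb, Bb, Db); C5 is not a chord tone.
It is approached by leap up from Gb4 and left by step down to Bb4.
Leap in, step out — an appoggiatura.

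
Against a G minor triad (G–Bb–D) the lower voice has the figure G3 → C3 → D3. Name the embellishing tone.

C3 is an appoggiatura.

The harmony at that moment is G minor triad (G, Bb, D); C3 is not a chord tone.
It is approached by leap down from G3 and left by step up to D3.
Leap in, step out — an appoggiatura.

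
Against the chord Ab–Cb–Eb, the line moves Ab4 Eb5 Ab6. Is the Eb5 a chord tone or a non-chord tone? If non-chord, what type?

Ab minor triad contains Ab, Cb, Eb; Eb is the fifth, so it is a chord tone.

Chord tone (the fifth of Ab minor triad).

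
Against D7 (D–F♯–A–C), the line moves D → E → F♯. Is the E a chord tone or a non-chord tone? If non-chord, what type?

The harmony at that moment is D dominant seventh chord (D, F♯, A, C); E is not a chord tone.
It is approached by step up from D and left by step up to F♯.
Step in, step out in the same direction — a passing tone.

Non-chord tone — a passing tone.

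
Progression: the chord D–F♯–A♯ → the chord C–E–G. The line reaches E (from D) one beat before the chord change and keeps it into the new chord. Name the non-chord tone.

E is an anticipation.

The harmony at that moment is D augmented triad (D, F♯, A♯); E is not a chord tone.
It is approached by step up from D and then sustained as the same pitch into the next harmony.
Arriving early and becoming a chord tone when the harmony changes — an anticipation.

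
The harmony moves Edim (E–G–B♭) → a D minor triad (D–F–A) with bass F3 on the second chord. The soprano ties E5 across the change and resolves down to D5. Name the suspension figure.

7–6 suspension.

At the second chord the bass is F3. The suspended E5 lies a seventh above the bass; after resolving down by step to D5, the interval above the bass becomes a sixth.
Suspension figures are named by those two intervals: 7–6.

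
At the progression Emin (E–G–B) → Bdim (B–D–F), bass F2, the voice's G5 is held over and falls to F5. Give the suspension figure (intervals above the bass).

At the second chord the bass is F2. The suspended G5 lies a ninth above the bass; after resolving down by step to F5, the interval above the bass becomes an octave.
Suspension figures are named by those two intervals: 9–8.

9–8 suspension.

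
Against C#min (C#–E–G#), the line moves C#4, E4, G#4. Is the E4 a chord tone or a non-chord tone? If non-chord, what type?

Chord tone (the third of C# minor triad).

C# minor triad contains C#, E, G#; E is the third, so it is a chord tone.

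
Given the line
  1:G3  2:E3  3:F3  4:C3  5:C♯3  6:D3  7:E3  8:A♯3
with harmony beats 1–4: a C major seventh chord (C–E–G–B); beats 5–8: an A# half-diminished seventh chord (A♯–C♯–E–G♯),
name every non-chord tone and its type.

F3 (beat 3) — escape tone; D3 (beat 6) — passing tone.

The harmony at that moment is C major seventh chord (C, E, G, B); F3 is not a chord tone.
It is approached by step up from E3 and left by leap down to C3.
Step in, leap out — an escape tone.
The harmony at that moment is A♯ half-diminished seventh chord (A♯, C♯, E, G♯); D3 is not a chord tone.
It is approached by step up from C♯3 and left by step up to E3.
Step in, step out in the same direction — a passing tone.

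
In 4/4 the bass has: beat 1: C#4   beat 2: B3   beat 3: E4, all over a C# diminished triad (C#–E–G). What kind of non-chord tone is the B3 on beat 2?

The harmony at that moment is C# diminished triad (C#, E, G); B3 is not a chord tone.
It is approached by step down from C#4 and left by leap up to E4.
Step in, leap out, on a weak beat — an escape tone.

Escape tone.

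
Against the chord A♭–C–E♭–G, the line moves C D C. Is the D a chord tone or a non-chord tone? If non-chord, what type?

The harmony at that moment is A♭ major seventh chord (A♭, C, E♭, G); D is not a chord tone.
It is approached by step up from C and left by step down to C.
Step away and step back to the same note — a neighbor tone (upper neighbor).

Non-chord tone — a neighbor tone.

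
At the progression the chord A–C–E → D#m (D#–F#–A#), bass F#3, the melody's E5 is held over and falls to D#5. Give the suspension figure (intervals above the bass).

7–6 suspension.

At the second chord the bass is F#3. The suspended E5 lies a seventh above the bass; after resolving down by step to D#5, the interval above the bass becomes a sixth.
Suspension figures are named by those two intervals: 7–6.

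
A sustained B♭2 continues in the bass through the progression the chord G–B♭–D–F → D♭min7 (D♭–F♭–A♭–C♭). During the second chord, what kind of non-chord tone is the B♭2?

The harmony at that moment is D♭ minor seventh chord (D♭, F♭, A♭, C♭); B♭2 is not a chord tone.
It is held over (the same pitch as the preceding B♭2) and then sustained as the same pitch into the next harmony.
Sustained through a change of harmony — a pedal tone.

Pedal tone (pedal point).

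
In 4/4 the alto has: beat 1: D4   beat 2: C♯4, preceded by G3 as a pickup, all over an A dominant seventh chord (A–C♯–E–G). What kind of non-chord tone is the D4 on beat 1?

Appoggiatura.

The harmony at that moment is A dominant seventh chord (A, C♯, E, G); D4 is not a chord tone.
It is approached by leap up from G3 and left by step down to C♯4.
Leap in, step out, metrically accented — an appoggiatura.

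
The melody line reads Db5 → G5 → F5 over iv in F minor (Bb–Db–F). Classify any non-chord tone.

G5 is an appoggiatura.

The harmony at that moment is Bb minor triad (Bb, Db, F); G5 is not a chord tone.
It is approached by leap up from Db5 and left by step down to F5.
Leap in, step out — an appoggiatura.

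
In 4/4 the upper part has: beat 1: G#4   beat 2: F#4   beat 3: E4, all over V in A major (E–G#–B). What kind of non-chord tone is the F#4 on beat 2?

Passing tone.

The harmony at that moment is E major triad (E, G#, B); F#4 is not a chord tone.
It is approached by step down from G#4 and left by step down to E4.
Step in, step out in the same direction — a passing tone.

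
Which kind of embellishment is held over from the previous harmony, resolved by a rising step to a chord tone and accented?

Retardation.

Approach: by preparation — the pitch is first a chord tone, then held (tied or repeated) while the harmony changes under it. Departure: up by step. Metric position: strong.
A prepared dissonance that resolves upward by step — a retardation. (The same figure resolving downward would be a suspension.)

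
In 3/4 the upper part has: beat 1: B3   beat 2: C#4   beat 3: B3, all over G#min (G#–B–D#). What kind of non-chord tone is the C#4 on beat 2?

The harmony at that moment is G# minor triad (G#, B, D#); C#4 is not a chord tone.
It is approached by step up from B3 and left by step down to B3.
Step away and step back to the same note — a neighbor tone (upper neighbor).

Upper neighbor tone.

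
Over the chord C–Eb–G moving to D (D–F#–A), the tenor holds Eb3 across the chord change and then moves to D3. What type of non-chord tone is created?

The harmony at that moment is D major triad (D, F#, A); Eb3 is not a chord tone.
It is held over (the same pitch as the preceding Eb3) and left by step down to D3.
Held over from the previous chord and resolving down by step — a suspension.

Eb3 is a suspension.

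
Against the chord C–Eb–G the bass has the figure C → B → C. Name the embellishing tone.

B is a neighbor tone.

The harmony at that moment is C minor triad (C, Eb, G); B is not a chord tone.
It is approached by step down from C and left by step up to C.
Step away and step back to the same note — a neighbor tone (lower neighbor).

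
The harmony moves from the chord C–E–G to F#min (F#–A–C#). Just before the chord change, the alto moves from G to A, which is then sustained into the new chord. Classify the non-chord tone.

A is an anticipation.

The harmony at that moment is C major triad (C, E, G); A is not a chord tone.
It is approached by step up from G and then sustained as the same pitch into the next harmony.
Arriving early and becoming a chord tone when the harmony changes — an anticipation.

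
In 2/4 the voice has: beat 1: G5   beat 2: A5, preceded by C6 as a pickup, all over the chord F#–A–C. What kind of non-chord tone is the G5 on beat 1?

The harmony at that moment is F# diminished triad (F#, A, C); G5 is not a chord tone.
It is approached by leap down from C6 and left by step up to A5.
Leap in, step out, metrically accented — an appoggiatura.

Appoggiatura.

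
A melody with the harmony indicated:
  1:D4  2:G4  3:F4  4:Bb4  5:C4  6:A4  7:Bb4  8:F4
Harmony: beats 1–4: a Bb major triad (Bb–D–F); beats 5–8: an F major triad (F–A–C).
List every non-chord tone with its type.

The harmony at that moment is Bb major triad (Bb, D, F); G4 is not a chord tone.
It is approached by leap up from D4 and left by step down to F4.
Leap in, step out — an appoggiatura.
The harmony at that moment is F major triad (F, A, C); Bb4 is not a chord tone.
It is approached by step up from A4 and left by leap down to F4.
Step in, leap out — an escape tone.

G4 (beat 2) — appoggiatura; Bb4 (beat 7) — escape tone.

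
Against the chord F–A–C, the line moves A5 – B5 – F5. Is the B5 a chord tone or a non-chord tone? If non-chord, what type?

The harmony at that moment is F major triad (F, A, C); B5 is not a chord tone.
It is approached by step up from A5 and left by leap down to F5.
Step in, leap out — an escape tone.

Non-chord tone — an escape tone.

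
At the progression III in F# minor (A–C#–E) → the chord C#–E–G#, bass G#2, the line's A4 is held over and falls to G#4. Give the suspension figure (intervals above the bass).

9–8 suspension.

At the second chord the bass is G#2. The suspended A4 lies a ninth above the bass; after resolving down by step to G#4, the interval above the bass becomes an octave.
Suspension figures are named by those two intervals: 9–8.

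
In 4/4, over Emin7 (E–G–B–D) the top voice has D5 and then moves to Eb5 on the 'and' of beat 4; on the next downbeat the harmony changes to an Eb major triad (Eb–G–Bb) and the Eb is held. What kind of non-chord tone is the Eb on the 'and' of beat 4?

Anticipation.

The harmony at that moment is E minor seventh chord (E, G, B, D); Eb5 is not a chord tone.
It is approached by step up from D5 and then sustained as the same pitch into the next harmony.
Arriving early and becoming a chord tone when the harmony changes — an anticipation.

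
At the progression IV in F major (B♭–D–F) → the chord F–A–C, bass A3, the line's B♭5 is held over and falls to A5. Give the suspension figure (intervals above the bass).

9–8 suspension.

At the second chord the bass is A3. The suspended B♭5 lies a ninth above the bass; after resolving down by step to A5, the interval above the bass becomes an octave.
Suspension figures are named by those two intervals: 9–8.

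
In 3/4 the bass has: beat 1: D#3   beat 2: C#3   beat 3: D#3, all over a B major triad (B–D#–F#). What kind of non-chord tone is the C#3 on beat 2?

The harmony at that moment is B major triad (B, D#, F#); C#3 is not a chord tone.
It is approached by step down from D#3 and left by step up to D#3.
Step away and step back to the same note — a neighbor tone (lower neighbor).

Lower neighbor tone.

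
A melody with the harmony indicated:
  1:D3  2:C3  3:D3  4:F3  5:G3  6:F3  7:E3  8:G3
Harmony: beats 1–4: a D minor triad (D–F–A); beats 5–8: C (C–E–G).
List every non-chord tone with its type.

C3 (beat 2) — neighbor tone; F3 (beat 6) — passing tone.

The harmony at that moment is D minor triad (D, F, A); C3 is not a chord tone.
It is approached by step down from D3 and left by step up to D3.
Step away and step back to the same note — a neighbor tone (lower neighbor).
The harmony at that moment is C major triad (C, E, G); F3 is not a chord tone.
It is approached by step down from G3 and left by step down to E3.
Step in, step out in the same direction — a passing tone.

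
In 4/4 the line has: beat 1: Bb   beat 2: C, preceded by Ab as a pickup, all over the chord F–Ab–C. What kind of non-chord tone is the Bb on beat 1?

Passing tone.

The harmony at that moment is F minor triad (F, Ab, C); Bb is not a chord tone.
It is approached by step up from Ab and left by step up to C.
Step in, step out in the same direction — a passing tone.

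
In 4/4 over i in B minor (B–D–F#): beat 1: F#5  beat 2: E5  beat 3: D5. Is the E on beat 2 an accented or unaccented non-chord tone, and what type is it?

The harmony at that moment is B minor triad (B, D, F#); E5 is not a chord tone.
It is approached by step down from F#5 and left by step down to D5.
Step in, step out in the same direction — a passing tone.
It falls on a weak beat, so it is unaccented.

Unaccented passing tone.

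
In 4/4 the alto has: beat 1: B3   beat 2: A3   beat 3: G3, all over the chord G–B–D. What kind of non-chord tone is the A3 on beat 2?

The harmony at that moment is G major triad (G, B, D); A3 is not a chord tone.
It is approached by step down from B3 and left by step down to G3.
Step in, step out in the same direction — a passing tone.

Passing tone.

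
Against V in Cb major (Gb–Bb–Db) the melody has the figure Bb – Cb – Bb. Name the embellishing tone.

Cb is a neighbor tone.

The harmony at that moment is Gb major triad (Gb, Bb, Db); Cb is not a chord tone.
It is approached by step up from Bb and left by step down to Bb.
Step away and step back to the same note — a neighbor tone (upper neighbor).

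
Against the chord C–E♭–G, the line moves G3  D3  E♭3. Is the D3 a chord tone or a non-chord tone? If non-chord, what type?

Non-chord tone — an appoggiatura.

The harmony at that moment is C minor triad (C, E♭, G); D3 is not a chord tone.
It is approached by leap down from G3 and left by step up to E♭3.
Leap in, step out — an appoggiatura.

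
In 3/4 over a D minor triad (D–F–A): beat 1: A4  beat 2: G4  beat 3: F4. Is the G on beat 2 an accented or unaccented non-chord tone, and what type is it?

The harmony at that moment is D minor triad (D, F, A); G4 is not a chord tone.
It is approached by step down from A4 and left by step down to F4.
Step in, step out in the same direction — a passing tone.
It falls on a weak beat, so it is unaccented.

Unaccented passing tone.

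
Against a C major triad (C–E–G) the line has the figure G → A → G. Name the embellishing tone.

The harmony at that moment is C major triad (C, E, G); A is not a chord tone.
It is approached by step up from G and left by step down to G.
Step away and step back to the same note — a neighbor tone (upper neighbor).

A is a neighbor tone.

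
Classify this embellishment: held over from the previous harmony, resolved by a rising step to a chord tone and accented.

Retardation.

Approach: by preparation — the pitch is first a chord tone, then held (tied or repeated) while the harmony changes under it. Departure: up by step. Metric position: strong.
A prepared dissonance that resolves upward by step — a retardation. (The same figure resolving downward would be a suspension.)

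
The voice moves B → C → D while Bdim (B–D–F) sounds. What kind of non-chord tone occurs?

C is a passing tone.

The harmony at that moment is B diminished triad (B, D, F); C is not a chord tone.
It is approached by step up from B and left by step up to D.
Step in, step out in the same direction — a passing tone.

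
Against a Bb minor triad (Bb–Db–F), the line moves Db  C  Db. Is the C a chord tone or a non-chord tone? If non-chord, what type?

Non-chord tone — a neighbor tone.

The harmony at that moment is Bb minor triad (Bb, Db, F); C is not a chord tone.
It is approached by step down from Db and left by step up to Db.
Step away and step back to the same note — a neighbor tone (lower neighbor).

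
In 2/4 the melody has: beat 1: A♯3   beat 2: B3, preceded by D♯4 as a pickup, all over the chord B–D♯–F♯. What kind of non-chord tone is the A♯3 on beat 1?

The harmony at that moment is B major triad (B, D♯, F♯); A♯3 is not a chord tone.
It is approached by leap down from D♯4 and left by step up to B3.
Leap in, step out, metrically accented — an appoggiatura.

Appoggiatura.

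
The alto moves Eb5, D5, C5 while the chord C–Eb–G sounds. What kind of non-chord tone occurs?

D5 is a passing tone.

The harmony at that moment is C minor triad (C, Eb, G); D5 is not a chord tone.
It is approached by step down from Eb5 and left by step down to C5.
Step in, step out in the same direction — a passing tone.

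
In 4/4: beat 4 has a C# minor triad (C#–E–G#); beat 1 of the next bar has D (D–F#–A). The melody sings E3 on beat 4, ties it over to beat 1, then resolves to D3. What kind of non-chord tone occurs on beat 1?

The harmony at that moment is D major triad (D, F#, A); E3 is not a chord tone.
It is held over (the same pitch as the preceding E3) and left by step down to D3.
Held over from the previous chord and resolving down by step — a suspension.

Suspension.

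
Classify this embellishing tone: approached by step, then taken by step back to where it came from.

Approach: by step. Departure: by step in the opposite direction, back to the starting pitch.
Stepwise on both sides but reversing to return to the same chord tone — a neighbor tone. (Had it continued onward in the same direction it would be a passing tone instead.)

Neighbor tone.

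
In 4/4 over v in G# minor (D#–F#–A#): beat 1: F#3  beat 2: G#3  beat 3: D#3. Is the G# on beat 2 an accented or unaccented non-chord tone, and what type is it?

The harmony at that moment is D# minor triad (D#, F#, A#); G#3 is not a chord tone.
It is approached by step up from F#3 and left by leap down to D#3.
Step in, leap out — an escape tone.
It falls on a weak beat, so it is unaccented.

Unaccented escape tone.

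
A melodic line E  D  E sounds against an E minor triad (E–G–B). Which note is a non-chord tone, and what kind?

D is a neighbor tone.

The harmony at that moment is E minor triad (E, G, B); D is not a chord tone.
It is approached by step down from E and left by step up to E.
Step away and step back to the same note — a neighbor tone (lower neighbor).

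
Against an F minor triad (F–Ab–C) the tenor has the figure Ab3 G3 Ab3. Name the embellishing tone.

The harmony at that moment is F minor triad (F, Ab, C); G3 is not a chord tone.
It is approached by step down from Ab3 and left by step up to Ab3.
Step away and step back to the same note — a neighbor tone (lower neighbor).

G3 is a neighbor tone.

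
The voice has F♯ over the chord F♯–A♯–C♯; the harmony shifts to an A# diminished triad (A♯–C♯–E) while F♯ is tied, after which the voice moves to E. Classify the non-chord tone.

The harmony at that moment is A♯ diminished triad (A♯, C♯, E); F♯ is not a chord tone.
It is held over (the same pitch as the preceding F♯) and left by step down to E.
Held over from the previous chord and resolving down by step — a suspension.

F♯ is a suspension.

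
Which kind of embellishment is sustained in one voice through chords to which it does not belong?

Approach: none. Departure: none — a single pitch is sustained while the chords change around it, passing through harmonies that do not contain it.
No melodic motion at all; the dissonance is created entirely by the moving harmonies against the stationary note — a pedal tone (pedal point).

Pedal tone.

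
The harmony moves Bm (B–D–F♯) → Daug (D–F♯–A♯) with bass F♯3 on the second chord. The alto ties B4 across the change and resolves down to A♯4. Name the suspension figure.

4–3 suspension.

At the second chord the bass is F♯3. The suspended B4 lies a fourth above the bass; after resolving down by step to A♯4, the interval above the bass becomes a third.
Suspension figures are named by those two intervals: 4–3.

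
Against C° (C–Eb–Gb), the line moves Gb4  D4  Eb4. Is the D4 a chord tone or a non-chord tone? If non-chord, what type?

Non-chord tone — an appoggiatura.

The harmony at that moment is C diminished triad (C, Eb, Gb); D4 is not a chord tone.
It is approached by leap down from Gb4 and left by step up to Eb4.
Leap in, step out — an appoggiatura.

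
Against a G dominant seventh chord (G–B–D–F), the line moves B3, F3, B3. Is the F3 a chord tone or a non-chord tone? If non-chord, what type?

Chord tone (the seventh of G dominant seventh chord).

G dominant seventh chord contains G, B, D, F; F is the seventh, so it is a chord tone.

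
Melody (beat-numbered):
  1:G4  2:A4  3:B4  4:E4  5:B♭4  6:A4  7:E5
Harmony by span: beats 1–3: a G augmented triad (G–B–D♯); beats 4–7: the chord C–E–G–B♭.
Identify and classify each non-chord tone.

A4 (beat 2) — passing tone; A4 (beat 6) — escape tone.

The harmony at that moment is G augmented triad (G, B, D♯); A4 is not a chord tone.
It is approached by step up from G4 and left by step up to B4.
Step in, step out in the same direction — a passing tone.
The harmony at that moment is C dominant seventh chord (C, E, G, B♭); A4 is not a chord tone.
It is approached by step down from B♭4 and left by leap up to E5.
Step in, leap out — an escape tone.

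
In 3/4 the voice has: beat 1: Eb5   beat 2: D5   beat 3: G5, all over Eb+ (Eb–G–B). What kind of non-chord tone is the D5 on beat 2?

Escape tone.

The harmony at that moment is Eb augmented triad (Eb, G, B); D5 is not a chord tone.
It is approached by step down from Eb5 and left by leap up to G5.
Step in, leap out, on a weak beat — an escape tone.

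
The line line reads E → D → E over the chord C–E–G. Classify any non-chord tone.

D is a neighbor tone.

The harmony at that moment is C major triad (C, E, G); D is not a chord tone.
It is approached by step down from E and left by step up to E.
Step away and step back to the same note — a neighbor tone (lower neighbor).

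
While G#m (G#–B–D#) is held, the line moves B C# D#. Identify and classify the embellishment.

C# is a passing tone.

The harmony at that moment is G# minor triad (G#, B, D#); C# is not a chord tone.
It is approached by step up from B and left by step up to D#.
Step in, step out in the same direction — a passing tone.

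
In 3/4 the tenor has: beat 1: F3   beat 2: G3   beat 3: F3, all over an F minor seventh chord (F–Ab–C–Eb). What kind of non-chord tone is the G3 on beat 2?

Upper neighbor tone.

The harmony at that moment is F minor seventh chord (F, Ab, C, Eb); G3 is not a chord tone.
It is approached by step up from F3 and left by step down to F3.
Step away and step back to the same note — a neighbor tone (upper neighbor).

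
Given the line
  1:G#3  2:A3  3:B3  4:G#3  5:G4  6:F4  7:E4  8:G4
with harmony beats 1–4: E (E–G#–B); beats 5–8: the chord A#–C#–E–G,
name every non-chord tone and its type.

A3 (beat 2) — passing tone; F4 (beat 6) — passing tone.

The harmony at that moment is E major triad (E, G#, B); A3 is not a chord tone.
It is approached by step up from G#3 and left by step up to B3.
Step in, step out in the same direction — a passing tone.
The harmony at that moment is A# diminished seventh chord (A#, C#, E, G); F4 is not a chord tone.
It is approached by step down from G4 and left by step down to E4.
Step in, step out in the same direction — a passing tone.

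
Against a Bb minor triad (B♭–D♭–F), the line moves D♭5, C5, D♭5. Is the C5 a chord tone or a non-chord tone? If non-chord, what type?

Non-chord tone — a neighbor tone.

The harmony at that moment is B♭ minor triad (B♭, D♭, F); C5 is not a chord tone.
It is approached by step down from D♭5 and left by step up to D♭5.
Step away and step back to the same note — a neighbor tone (lower neighbor).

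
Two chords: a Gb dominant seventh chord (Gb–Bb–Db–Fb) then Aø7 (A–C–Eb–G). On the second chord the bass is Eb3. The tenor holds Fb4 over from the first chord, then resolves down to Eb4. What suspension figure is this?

At the second chord the bass is Eb3. The suspended Fb4 lies a ninth above the bass; after resolving down by step to Eb4, the interval above the bass becomes an octave.
Suspension figures are named by those two intervals: 9–8.

9–8 suspension.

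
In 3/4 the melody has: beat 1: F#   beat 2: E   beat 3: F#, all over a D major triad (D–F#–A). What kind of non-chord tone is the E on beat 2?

The harmony at that moment is D major triad (D, F#, A); E is not a chord tone.
It is approached by step down from F# and left by step up to F#.
Step away and step back to the same note — a neighbor tone (lower neighbor).

Lower neighbor tone.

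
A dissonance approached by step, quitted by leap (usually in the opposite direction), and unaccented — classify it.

Escape tone.

Approach: by step. Departure: by leap. Metric position: weak.
Step in, leap out, from a weak position — an escape tone (échappée). (It is the mirror image of the appoggiatura, which leaps in and steps out on a strong beat.)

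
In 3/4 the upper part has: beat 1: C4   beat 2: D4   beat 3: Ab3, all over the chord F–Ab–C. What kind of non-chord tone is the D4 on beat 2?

The harmony at that moment is F minor triad (F, Ab, C); D4 is not a chord tone.
It is approached by step up from C4 and left by leap down to Ab3.
Step in, leap out, on a weak beat — an escape tone.

Escape tone.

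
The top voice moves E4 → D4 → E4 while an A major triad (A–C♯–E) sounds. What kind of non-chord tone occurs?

D4 is a neighbor tone.

The harmony at that moment is A major triad (A, C♯, E); D4 is not a chord tone.
It is approached by step down from E4 and left by step up to E4.
Step away and step back to the same note — a neighbor tone (lower neighbor).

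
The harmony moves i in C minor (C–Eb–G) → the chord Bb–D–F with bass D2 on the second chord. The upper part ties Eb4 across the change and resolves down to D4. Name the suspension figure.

At the second chord the bass is D2. The suspended Eb4 lies a ninth above the bass; after resolving down by step to D4, the interval above the bass becomes an octave.
Suspension figures are named by those two intervals: 9–8.

9–8 suspension.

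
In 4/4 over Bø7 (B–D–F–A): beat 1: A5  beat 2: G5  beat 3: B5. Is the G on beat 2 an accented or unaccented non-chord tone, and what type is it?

Unaccented escape tone.

The harmony at that moment is B half-diminished seventh chord (B, D, F, A); G5 is not a chord tone.
It is approached by step down from A5 and left by leap up to B5.
Step in, leap out — an escape tone.
It falls on a weak beat, so it is unaccented.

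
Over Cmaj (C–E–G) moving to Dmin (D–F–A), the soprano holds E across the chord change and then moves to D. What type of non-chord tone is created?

The harmony at that moment is D minor triad (D, F, A); E is not a chord tone.
It is held over (the same pitch as the preceding E) and left by step down to D.
Held over from the previous chord and resolving down by step — a suspension.

E is a suspension.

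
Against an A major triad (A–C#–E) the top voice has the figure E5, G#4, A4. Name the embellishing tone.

G#4 is an appoggiatura.

The harmony at that moment is A major triad (A, C#, E); G#4 is not a chord tone.
It is approached by leap down from E5 and left by step up to A4.
Leap in, step out — an appoggiatura.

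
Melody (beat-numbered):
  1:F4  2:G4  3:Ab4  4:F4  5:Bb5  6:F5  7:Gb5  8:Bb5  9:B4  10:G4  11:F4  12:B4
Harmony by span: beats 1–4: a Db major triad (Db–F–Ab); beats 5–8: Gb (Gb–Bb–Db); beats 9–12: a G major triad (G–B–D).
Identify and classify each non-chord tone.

The harmony at that moment is Db major triad (Db, F, Ab); G4 is not a chord tone.
It is approached by step up from F4 and left by step up to Ab4.
Step in, step out in the same direction — a passing tone.
The harmony at that moment is Gb major triad (Gb, Bb, Db); F5 is not a chord tone.
It is approached by leap down from Bb5 and left by step up to Gb5.
Leap in, step out — an appoggiatura.
The harmony at that moment is G major triad (G, B, D); F4 is not a chord tone.
It is approached by step down from G4 and left by leap up to B4.
Step in, leap out — an escape tone.

G4 (beat 2) — passing tone; F5 (beat 6) — appoggiatura; F4 (beat 11) — escape tone.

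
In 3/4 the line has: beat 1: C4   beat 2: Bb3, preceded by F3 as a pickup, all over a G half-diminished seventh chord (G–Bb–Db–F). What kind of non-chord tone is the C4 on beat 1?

The harmony at that moment is G half-diminished seventh chord (G, Bb, Db, F); C4 is not a chord tone.
It is approached by leap up from F3 and left by step down to Bb3.
Leap in, step out, metrically accented — an appoggiatura.

Appoggiatura.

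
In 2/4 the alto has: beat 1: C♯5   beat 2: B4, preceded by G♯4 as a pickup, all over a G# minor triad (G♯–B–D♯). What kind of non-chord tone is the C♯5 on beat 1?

Appoggiatura.

The harmony at that moment is G♯ minor triad (G♯, B, D♯); C♯5 is not a chord tone.
It is approached by leap up from G♯4 and left by step down to B4.
Leap in, step out, metrically accented — an appoggiatura.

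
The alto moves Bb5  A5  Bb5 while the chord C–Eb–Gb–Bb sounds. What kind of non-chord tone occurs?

The harmony at that moment is C half-diminished seventh chord (C, Eb, Gb, Bb); A5 is not a chord tone.
It is approached by step down from Bb5 and left by step up to Bb5.
Step away and step back to the same note — a neighbor tone (lower neighbor).

A5 is a neighbor tone.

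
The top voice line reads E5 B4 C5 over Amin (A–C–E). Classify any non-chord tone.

The harmony at that moment is A minor triad (A, C, E); B4 is not a chord tone.
It is approached by leap down from E5 and left by step up to C5.
Leap in, step out — an appoggiatura.

B4 is an appoggiatura.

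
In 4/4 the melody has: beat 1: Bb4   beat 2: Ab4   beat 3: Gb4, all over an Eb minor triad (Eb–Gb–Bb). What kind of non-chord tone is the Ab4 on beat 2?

The harmony at that moment is Eb minor triad (Eb, Gb, Bb); Ab4 is not a chord tone.
It is approached by step down from Bb4 and left by step down to Gb4.
Step in, step out in the same direction — a passing tone.

Passing tone.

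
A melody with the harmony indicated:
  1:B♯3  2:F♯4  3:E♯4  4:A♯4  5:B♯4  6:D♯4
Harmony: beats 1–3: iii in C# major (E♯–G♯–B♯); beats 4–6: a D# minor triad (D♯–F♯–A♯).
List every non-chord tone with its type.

The harmony at that moment is E♯ minor triad (E♯, G♯, B♯); F♯4 is not a chord tone.
It is approached by leap up from B♯3 and left by step down to E♯4.
Leap in, step out — an appoggiatura.
The harmony at that moment is D♯ minor triad (D♯, F♯, A♯); B♯4 is not a chord tone.
It is approached by step up from A♯4 and left by leap down to D♯4.
Step in, leap out — an escape tone.

F♯4 (beat 2) — appoggiatura; B♯4 (beat 5) — escape tone.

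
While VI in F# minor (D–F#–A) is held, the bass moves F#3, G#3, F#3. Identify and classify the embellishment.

The harmony at that moment is D major triad (D, F#, A); G#3 is not a chord tone.
It is approached by step up from F#3 and left by step down to F#3.
Step away and step back to the same note — a neighbor tone (upper neighbor).

G#3 is a neighbor tone.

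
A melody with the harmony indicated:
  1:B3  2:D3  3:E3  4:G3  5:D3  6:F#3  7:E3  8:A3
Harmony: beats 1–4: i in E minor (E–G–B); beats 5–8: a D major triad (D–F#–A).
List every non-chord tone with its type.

D3 (beat 2) — appoggiatura; E3 (beat 7) — escape tone.

The harmony at that moment is E minor triad (E, G, B); D3 is not a chord tone.
It is approached by leap down from B3 and left by step up to E3.
Leap in, step out — an appoggiatura.
The harmony at that moment is D major triad (D, F#, A); E3 is not a chord tone.
It is approached by step down from F#3 and left by leap up to A3.
Step in, leap out — an escape tone.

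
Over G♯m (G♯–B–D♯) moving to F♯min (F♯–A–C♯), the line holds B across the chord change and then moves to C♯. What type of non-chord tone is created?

B is a retardation.

The harmony at that moment is F♯ minor triad (F♯, A, C♯); B is not a chord tone.
It is held over (the same pitch as the preceding B) and left by step up to C♯.
Held over from the previous chord and resolving up by step — a retardation.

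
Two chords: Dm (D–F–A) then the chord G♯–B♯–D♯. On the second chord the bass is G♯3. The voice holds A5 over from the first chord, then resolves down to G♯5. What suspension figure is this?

9–8 suspension.

At the second chord the bass is G♯3. The suspended A5 lies a ninth above the bass; after resolving down by step to G♯5, the interval above the bass becomes an octave.
Suspension figures are named by those two intervals: 9–8.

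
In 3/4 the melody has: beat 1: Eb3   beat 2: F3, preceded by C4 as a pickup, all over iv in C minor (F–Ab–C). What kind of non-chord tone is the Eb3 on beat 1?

Appoggiatura.

The harmony at that moment is F minor triad (F, Ab, C); Eb3 is not a chord tone.
It is approached by leap down from C4 and left by step up to F3.
Leap in, step out, metrically accented — an appoggiatura.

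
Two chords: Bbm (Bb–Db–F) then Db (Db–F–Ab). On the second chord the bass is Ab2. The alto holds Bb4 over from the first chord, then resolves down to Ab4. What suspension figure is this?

At the second chord the bass is Ab2. The suspended Bb4 lies a ninth above the bass; after resolving down by step to Ab4, the interval above the bass becomes an octave.
Suspension figures are named by those two intervals: 9–8.

9–8 suspension.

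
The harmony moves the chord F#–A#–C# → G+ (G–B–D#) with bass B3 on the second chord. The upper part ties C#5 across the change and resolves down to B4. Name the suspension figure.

At the second chord the bass is B3. The suspended C#5 lies a ninth above the bass; after resolving down by step to B4, the interval above the bass becomes an octave.
Suspension figures are named by those two intervals: 9–8.

9–8 suspension.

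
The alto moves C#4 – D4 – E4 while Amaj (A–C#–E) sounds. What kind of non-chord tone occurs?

The harmony at that moment is A major triad (A, C#, E); D4 is not a chord tone.
It is approached by step up from C#4 and left by step up to E4.
Step in, step out in the same direction — a passing tone.

D4 is a passing tone.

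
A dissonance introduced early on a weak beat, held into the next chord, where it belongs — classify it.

Approach: ahead of the chord change (typically by step), so it is dissonant against the current harmony. Departure: none — the same pitch is restated or held and is a chord tone of the new harmony.
Dissonant first, consonant once the harmony catches up: the note simply arrives early — an anticipation. (The reverse timing, consonant first and dissonant after the change, would be a suspension or retardation.)

Anticipation.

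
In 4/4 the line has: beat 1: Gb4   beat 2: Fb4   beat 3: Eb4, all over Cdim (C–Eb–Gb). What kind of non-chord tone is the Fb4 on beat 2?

The harmony at that moment is C diminished triad (C, Eb, Gb); Fb4 is not a chord tone.
It is approached by step down from Gb4 and left by step down to Eb4.
Step in, step out in the same direction — a passing tone.

Passing tone.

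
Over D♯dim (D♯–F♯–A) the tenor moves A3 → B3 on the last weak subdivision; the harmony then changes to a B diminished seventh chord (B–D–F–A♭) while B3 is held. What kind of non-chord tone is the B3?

The harmony at that moment is D♯ diminished triad (D♯, F♯, A); B3 is not a chord tone.
It is approached by step up from A3 and then sustained as the same pitch into the next harmony.
Arriving early and becoming a chord tone when the harmony changes — an anticipation.

B3 is an anticipation.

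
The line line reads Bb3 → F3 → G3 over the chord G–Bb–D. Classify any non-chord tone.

The harmony at that moment is G minor triad (G, Bb, D); F3 is not a chord tone.
It is approached by leap down from Bb3 and left by step up to G3.
Leap in, step out — an appoggiatura.

F3 is an appoggiatura.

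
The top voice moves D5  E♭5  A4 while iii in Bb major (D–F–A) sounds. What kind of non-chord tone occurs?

E♭5 is an escape tone.

The harmony at that moment is D minor triad (D, F, A); E♭5 is not a chord tone.
It is approached by step up from D5 and left by leap down to A4.
Step in, leap out — an escape tone.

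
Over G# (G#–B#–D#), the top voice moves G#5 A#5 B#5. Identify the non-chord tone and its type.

A#5 is a passing tone.

The harmony at that moment is G# major triad (G#, B#, D#); A#5 is not a chord tone.
It is approached by step up from G#5 and left by step up to B#5.
Step in, step out in the same direction — a passing tone.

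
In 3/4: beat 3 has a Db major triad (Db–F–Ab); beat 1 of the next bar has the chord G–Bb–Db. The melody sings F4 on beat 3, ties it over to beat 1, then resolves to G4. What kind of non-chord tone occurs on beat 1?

Retardation.

The harmony at that moment is G diminished triad (G, Bb, Db); F4 is not a chord tone.
It is held over (the same pitch as the preceding F4) and left by step up to G4.
Held over from the previous chord and resolving up by step — a retardation.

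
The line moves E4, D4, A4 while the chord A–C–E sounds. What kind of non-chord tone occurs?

D4 is an escape tone.

The harmony at that moment is A minor triad (A, C, E); D4 is not a chord tone.
It is approached by step down from E4 and left by leap up to A4.
Step in, leap out — an escape tone.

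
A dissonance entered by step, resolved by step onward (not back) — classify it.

Passing tone.

Approach: by step. Departure: by step, continuing in the same direction.
Stepwise on both sides with no change of direction means the note fills in the space between two different chord tones — a passing tone. (Had it turned back to its starting note it would be a neighbor tone instead.)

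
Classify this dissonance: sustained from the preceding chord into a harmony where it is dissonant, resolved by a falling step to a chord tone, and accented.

Approach: by preparation — the pitch is first a chord tone, then held (tied or repeated) while the harmony changes under it. Departure: down by step. Metric position: strong.
A prepared dissonance that resolves downward by step — a suspension. (The same figure resolving upward would be a retardation.)

Suspension.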